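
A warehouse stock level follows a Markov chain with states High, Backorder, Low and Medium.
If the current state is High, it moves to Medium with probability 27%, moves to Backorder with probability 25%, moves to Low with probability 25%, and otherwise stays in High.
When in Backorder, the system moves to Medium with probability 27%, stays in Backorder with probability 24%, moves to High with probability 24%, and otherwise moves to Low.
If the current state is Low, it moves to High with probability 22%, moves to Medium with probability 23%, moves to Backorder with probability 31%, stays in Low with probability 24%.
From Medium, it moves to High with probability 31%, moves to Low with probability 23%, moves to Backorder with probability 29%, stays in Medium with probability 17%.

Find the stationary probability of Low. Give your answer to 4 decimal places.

0.2428

Let the stationary distribution be π with π = πP and π_1 + π_2 + π_3 + π_4 = 1.
π_1 = 0.23·π_1 + 0.24·π_2 + 0.22·π_3 + 0.31·π_4
π_2 = 0.25·π_1 + 0.24·π_2 + 0.31·π_3 + 0.29·π_4
π_3 = 0.25·π_1 + 0.25·π_2 + 0.24·π_3 + 0.23·π_4
Solving with the normalization constraint gives π = (0.2492, 0.2713, 0.2428, 0.2366).
So the stationary probability of Low is 0.2428.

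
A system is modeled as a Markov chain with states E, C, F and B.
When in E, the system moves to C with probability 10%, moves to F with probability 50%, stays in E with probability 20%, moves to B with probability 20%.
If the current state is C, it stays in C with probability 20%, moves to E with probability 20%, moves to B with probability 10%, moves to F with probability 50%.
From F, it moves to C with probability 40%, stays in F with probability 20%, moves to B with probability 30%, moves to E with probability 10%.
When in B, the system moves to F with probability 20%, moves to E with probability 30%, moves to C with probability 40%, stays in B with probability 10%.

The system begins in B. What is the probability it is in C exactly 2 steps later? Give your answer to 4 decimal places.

Propagate the distribution vector 2 steps from B.
After 0 steps: (0.0000, 0.0000, 0.0000, 1.0000)
After 1 step: (0.3000, 0.4000, 0.2000, 0.1000)
After 2 steps: (0.1900, 0.2300, 0.4100, 0.1700)
P(in C after 2 steps) = 0.2300

0.2300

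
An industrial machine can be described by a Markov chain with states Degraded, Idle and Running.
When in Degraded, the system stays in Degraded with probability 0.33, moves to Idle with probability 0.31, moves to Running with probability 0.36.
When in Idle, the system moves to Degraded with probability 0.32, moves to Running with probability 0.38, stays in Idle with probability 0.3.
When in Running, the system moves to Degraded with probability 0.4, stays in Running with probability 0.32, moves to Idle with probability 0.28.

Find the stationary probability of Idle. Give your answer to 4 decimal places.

0.2965

Let the stationary distribution be π with π = πP and π_1 + π_2 + π_3 = 1.
π_1 = 0.33·π_1 + 0.32·π_2 + 0.4·π_3
π_2 = 0.31·π_1 + 0.3·π_2 + 0.28·π_3
Solving with the normalization constraint gives π = (0.3517, 0.2965, 0.3519).
So the stationary probability of Idle is 0.2965.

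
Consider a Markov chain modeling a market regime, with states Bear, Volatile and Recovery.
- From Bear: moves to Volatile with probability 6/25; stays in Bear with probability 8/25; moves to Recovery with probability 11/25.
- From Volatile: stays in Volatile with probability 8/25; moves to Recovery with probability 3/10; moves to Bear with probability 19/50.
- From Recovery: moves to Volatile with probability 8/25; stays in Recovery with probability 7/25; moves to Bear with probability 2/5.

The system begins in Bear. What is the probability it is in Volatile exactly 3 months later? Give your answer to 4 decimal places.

Propagate the distribution vector 3 months from Bear.
After 0 months: (1.0000, 0.0000, 0.0000)
After 1 month: (0.3200, 0.2400, 0.4400)
After 2 months: (0.3696, 0.2944, 0.3360)
After 3 months: (0.3645, 0.2904, 0.3450)
P(in Volatile after 3 months) = 0.2904

0.2904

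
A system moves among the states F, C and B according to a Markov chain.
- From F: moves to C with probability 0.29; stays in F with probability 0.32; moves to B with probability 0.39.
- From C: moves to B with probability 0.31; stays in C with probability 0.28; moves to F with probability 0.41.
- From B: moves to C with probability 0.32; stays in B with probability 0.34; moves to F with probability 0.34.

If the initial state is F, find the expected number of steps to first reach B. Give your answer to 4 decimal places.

Let t(s) be the expected number of steps to first reach B from state s, with t(B) = 0. Conditioning on the first step:
t(F) = 1 + 0.32·t(F) + 0.29·t(C)
t(C) = 1 + 0.41·t(F) + 0.28·t(C)
Solving: t(F) = 2.7246, t(C) = 2.9404.
Expected steps from F to B: 2.7246.

2.7246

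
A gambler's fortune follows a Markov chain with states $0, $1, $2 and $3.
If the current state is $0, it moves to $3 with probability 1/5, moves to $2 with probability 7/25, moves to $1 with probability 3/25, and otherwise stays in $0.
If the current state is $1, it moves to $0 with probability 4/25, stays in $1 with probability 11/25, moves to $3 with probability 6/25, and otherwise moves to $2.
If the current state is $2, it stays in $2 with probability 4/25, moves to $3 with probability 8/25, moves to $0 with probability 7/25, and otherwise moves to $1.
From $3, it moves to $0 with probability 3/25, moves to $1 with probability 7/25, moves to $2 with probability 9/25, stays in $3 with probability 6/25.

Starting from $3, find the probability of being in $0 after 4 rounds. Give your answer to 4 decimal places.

Propagate the distribution vector 4 rounds from $3.
After 0 rounds: (0.0000, 0.0000, 0.0000, 1.0000)
After 1 round: (0.1200, 0.2800, 0.3600, 0.2400)
After 2 rounds: (0.2224, 0.2912, 0.2224, 0.2640)
After 3 rounds: (0.2295, 0.2821, 0.2395, 0.2489)
After 4 rounds: (0.2339, 0.2788, 0.2373, 0.2500)
P(in $0 after 4 rounds) = 0.2339

0.2339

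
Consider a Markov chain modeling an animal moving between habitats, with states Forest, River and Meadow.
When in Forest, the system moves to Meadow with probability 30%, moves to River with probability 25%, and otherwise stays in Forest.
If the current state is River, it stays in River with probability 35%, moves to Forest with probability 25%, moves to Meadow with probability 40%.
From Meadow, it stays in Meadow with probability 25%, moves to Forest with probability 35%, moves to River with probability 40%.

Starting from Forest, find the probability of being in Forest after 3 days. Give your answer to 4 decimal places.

Propagate the distribution vector 3 days from Forest.
After 0 days: (1.0000, 0.0000, 0.0000)
After 1 day: (0.4500, 0.2500, 0.3000)
After 2 days: (0.3700, 0.3200, 0.3100)
After 3 days: (0.3550, 0.3285, 0.3165)
P(in Forest after 3 days) = 0.3550

0.3550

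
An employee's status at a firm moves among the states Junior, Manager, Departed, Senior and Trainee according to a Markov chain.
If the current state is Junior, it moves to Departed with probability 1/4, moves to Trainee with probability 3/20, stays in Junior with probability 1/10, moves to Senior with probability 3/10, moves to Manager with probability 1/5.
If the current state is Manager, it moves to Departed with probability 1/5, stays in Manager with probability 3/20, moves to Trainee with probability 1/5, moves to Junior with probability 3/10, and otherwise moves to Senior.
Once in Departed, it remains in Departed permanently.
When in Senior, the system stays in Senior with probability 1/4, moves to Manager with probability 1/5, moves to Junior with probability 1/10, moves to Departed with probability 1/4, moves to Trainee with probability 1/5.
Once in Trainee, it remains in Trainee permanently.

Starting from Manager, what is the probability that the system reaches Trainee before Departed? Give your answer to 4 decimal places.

0.4613

Let h(s) be the probability of absorption at Trainee starting from transient state s. Then h(Trainee) = 1 and h(Departed) = 0. By first-step analysis:
h(Junior) = 0.1·h(Junior) + 0.2·h(Manager) + 0.25·0 + 0.3·h(Senior) + 0.15·1
h(Manager) = 0.3·h(Junior) + 0.15·h(Manager) + 0.2·0 + 0.15·h(Senior) + 0.2·1
h(Senior) = 0.1·h(Junior) + 0.2·h(Manager) + 0.25·0 + 0.25·h(Senior) + 0.2·1
Solving: h(Junior) = 0.4176, h(Manager) = 0.4613, h(Senior) = 0.4454.
Starting from Manager, the probability is 0.4613.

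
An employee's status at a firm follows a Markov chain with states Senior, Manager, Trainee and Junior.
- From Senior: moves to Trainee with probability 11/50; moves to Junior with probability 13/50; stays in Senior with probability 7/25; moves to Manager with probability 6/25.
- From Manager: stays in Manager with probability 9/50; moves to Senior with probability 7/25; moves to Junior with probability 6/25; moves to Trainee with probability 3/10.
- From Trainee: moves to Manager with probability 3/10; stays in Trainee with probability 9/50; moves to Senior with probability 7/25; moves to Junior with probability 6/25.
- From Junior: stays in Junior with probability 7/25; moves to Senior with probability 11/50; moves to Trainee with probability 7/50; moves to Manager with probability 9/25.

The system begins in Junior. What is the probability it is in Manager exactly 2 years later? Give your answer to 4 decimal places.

0.2604

Propagate the distribution vector 2 years from Junior.
After 0 years: (0.0000, 0.0000, 0.0000, 1.0000)
After 1 year: (0.2200, 0.3600, 0.1400, 0.2800)
After 2 years: (0.2632, 0.2604, 0.2208, 0.2556)
P(in Manager after 2 years) = 0.2604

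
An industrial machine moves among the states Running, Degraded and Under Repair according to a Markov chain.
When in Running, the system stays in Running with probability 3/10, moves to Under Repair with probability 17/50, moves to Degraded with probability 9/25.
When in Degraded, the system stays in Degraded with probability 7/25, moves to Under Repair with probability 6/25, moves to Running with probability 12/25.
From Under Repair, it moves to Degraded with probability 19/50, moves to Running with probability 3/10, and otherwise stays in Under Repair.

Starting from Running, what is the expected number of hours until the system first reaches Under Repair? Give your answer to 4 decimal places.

Let t(s) be the expected number of hours to first reach Under Repair from state s, with t(Under Repair) = 0. Conditioning on the first hour:
t(Running) = 1 + 0.3·t(Running) + 0.36·t(Degraded)
t(Degraded) = 1 + 0.48·t(Running) + 0.28·t(Degraded)
Solving: t(Running) = 3.2609, t(Degraded) = 3.5628.
Expected hours from Running to Under Repair: 3.2609.

3.2609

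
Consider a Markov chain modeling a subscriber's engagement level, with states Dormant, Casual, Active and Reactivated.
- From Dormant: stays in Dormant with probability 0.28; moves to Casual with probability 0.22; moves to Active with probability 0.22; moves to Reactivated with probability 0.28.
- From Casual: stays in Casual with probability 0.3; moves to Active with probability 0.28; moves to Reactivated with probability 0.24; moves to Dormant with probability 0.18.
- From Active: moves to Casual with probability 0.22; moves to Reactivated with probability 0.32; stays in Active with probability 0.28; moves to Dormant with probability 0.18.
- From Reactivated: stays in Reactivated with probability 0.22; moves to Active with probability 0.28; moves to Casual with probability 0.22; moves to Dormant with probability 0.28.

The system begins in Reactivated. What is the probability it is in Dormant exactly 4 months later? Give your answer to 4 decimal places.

Propagate the distribution vector 4 months from Reactivated.
After 0 months: (0.0000, 0.0000, 0.0000, 1.0000)
After 1 month: (0.2800, 0.2200, 0.2800, 0.2200)
After 2 months: (0.2300, 0.2376, 0.2632, 0.2692)
After 3 months: (0.2299, 0.2390, 0.2662, 0.2649)
After 4 months: (0.2295, 0.2391, 0.2662, 0.2652)
P(in Dormant after 4 months) = 0.2295

0.2295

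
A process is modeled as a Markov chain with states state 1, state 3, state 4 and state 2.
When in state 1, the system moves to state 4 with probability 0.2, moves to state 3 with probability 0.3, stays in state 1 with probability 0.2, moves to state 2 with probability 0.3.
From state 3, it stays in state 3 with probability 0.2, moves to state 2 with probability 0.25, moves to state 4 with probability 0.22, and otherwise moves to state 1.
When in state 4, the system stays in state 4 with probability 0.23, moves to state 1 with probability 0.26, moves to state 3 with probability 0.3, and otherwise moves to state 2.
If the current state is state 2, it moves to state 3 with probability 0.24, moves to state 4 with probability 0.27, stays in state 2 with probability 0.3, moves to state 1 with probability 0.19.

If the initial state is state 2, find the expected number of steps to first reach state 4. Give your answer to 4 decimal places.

Let t(s) be the expected number of steps to first reach state 4 from state s, with t(state 4) = 0. Conditioning on the first step:
t(state 1) = 1 + 0.2·t(state 1) + 0.3·t(state 3) + 0.3·t(state 2)
t(state 3) = 1 + 0.33·t(state 1) + 0.2·t(state 3) + 0.25·t(state 2)
t(state 2) = 1 + 0.19·t(state 1) + 0.24·t(state 3) + 0.3·t(state 2)
Solving: t(state 1) = 4.4397, t(state 3) = 4.3729, t(state 2) = 4.1329.
Expected steps from state 2 to state 4: 4.1329.

4.1329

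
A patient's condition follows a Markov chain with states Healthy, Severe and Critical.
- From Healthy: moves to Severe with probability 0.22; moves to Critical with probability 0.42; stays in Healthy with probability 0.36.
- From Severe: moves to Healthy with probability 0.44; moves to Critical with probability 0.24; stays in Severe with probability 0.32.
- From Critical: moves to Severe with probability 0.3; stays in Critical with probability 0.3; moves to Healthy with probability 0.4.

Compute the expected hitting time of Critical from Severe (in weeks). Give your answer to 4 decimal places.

Let t(s) be the expected number of weeks to first reach Critical from state s, with t(Critical) = 0. Conditioning on the first week:
t(Healthy) = 1 + 0.36·t(Healthy) + 0.22·t(Severe)
t(Severe) = 1 + 0.44·t(Healthy) + 0.32·t(Severe)
Solving: t(Healthy) = 2.6596, t(Severe) = 3.1915.
Expected weeks from Severe to Critical: 3.1915.

3.1915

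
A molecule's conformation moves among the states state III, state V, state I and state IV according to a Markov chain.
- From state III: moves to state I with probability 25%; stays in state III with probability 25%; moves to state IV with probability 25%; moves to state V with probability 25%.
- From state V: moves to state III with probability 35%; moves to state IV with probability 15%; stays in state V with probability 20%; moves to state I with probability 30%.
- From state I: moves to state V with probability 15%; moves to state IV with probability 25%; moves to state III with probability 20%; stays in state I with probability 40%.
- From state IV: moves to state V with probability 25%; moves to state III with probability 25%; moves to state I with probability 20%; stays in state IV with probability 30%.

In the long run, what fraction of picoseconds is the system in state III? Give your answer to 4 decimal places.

0.2564

Let the stationary distribution be π with π = πP and π_1 + π_2 + π_3 + π_4 = 1.
π_1 = 0.25·π_1 + 0.35·π_2 + 0.2·π_3 + 0.25·π_4
π_2 = 0.25·π_1 + 0.2·π_2 + 0.15·π_3 + 0.25·π_4
π_3 = 0.25·π_1 + 0.3·π_2 + 0.4·π_3 + 0.2·π_4
Solving with the normalization constraint gives π = (0.2564, 0.2103, 0.2923, 0.2410).
So the stationary probability of state III is 0.2564.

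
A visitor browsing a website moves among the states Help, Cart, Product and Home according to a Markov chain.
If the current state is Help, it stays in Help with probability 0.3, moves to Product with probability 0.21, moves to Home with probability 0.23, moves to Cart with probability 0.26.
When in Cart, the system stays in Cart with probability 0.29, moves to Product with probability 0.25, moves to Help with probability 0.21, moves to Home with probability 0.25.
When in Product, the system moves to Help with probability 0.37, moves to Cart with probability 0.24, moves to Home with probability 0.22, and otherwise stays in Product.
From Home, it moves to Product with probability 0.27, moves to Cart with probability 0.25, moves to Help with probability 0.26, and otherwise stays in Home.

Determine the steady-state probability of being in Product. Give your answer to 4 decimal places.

0.2253

Let the stationary distribution be π with π = πP and π_1 + π_2 + π_3 + π_4 = 1.
π_1 = 0.3·π_1 + 0.21·π_2 + 0.37·π_3 + 0.26·π_4
π_2 = 0.26·π_1 + 0.29·π_2 + 0.24·π_3 + 0.25·π_4
π_3 = 0.21·π_1 + 0.25·π_2 + 0.17·π_3 + 0.27·π_4
Solving with the normalization constraint gives π = (0.2831, 0.2610, 0.2253, 0.2307).
So the stationary probability of Product is 0.2253.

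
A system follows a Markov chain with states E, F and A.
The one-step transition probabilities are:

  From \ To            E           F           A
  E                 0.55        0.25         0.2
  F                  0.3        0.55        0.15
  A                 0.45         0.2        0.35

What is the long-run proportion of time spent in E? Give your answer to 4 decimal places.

0.4430

Let the stationary distribution be π with π = πP and π_1 + π_2 + π_3 = 1.
π_1 = 0.55·π_1 + 0.3·π_2 + 0.45·π_3
π_2 = 0.25·π_1 + 0.55·π_2 + 0.2·π_3
Solving with the normalization constraint gives π = (0.4430, 0.3418, 0.2152).
So the stationary probability of E is 0.4430.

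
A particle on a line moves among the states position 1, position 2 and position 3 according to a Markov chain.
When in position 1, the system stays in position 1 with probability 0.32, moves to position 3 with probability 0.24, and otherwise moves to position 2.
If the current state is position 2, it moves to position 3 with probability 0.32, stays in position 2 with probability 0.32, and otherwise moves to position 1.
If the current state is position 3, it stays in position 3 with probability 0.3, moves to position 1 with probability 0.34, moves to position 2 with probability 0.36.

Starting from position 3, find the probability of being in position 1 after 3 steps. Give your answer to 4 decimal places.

Propagate the distribution vector 3 steps from position 3.
After 0 steps: (0.0000, 0.0000, 1.0000)
After 1 step: (0.3400, 0.3600, 0.3000)
After 2 steps: (0.3404, 0.3728, 0.2868)
After 3 steps: (0.3406, 0.3723, 0.2870)
P(in position 1 after 3 steps) = 0.3406

0.3406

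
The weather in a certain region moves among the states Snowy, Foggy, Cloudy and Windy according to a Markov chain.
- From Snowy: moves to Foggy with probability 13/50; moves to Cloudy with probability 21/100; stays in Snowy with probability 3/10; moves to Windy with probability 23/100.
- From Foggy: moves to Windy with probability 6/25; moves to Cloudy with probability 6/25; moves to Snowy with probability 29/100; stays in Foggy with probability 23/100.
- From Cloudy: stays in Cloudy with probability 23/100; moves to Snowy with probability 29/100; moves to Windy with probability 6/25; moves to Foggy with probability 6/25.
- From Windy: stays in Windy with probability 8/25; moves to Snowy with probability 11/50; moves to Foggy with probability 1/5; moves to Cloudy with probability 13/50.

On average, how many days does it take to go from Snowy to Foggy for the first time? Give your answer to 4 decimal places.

Let t(s) be the expected number of days to first reach Foggy from state s, with t(Foggy) = 0. Conditioning on the first day:
t(Snowy) = 1 + 0.3·t(Snowy) + 0.21·t(Cloudy) + 0.23·t(Windy)
t(Cloudy) = 1 + 0.29·t(Snowy) + 0.23·t(Cloudy) + 0.24·t(Windy)
t(Windy) = 1 + 0.22·t(Snowy) + 0.26·t(Cloudy) + 0.32·t(Windy)
Solving: t(Snowy) = 4.1643, t(Cloudy) = 4.2521, t(Windy) = 4.4436.
Expected days from Snowy to Foggy: 4.1643.

4.1643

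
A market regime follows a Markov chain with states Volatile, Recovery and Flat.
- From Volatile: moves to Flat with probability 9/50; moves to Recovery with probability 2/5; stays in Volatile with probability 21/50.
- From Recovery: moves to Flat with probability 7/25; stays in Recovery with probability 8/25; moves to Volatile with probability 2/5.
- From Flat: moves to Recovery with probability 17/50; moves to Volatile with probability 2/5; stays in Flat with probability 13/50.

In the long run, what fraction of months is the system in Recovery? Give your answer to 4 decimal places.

Let the stationary distribution be π with π = πP and π_1 + π_2 + π_3 = 1.
π_1 = 0.42·π_1 + 0.4·π_2 + 0.4·π_3
π_2 = 0.4·π_1 + 0.32·π_2 + 0.34·π_3
Solving with the normalization constraint gives π = (0.4082, 0.3573, 0.2345).
So the stationary probability of Recovery is 0.3573.

0.3573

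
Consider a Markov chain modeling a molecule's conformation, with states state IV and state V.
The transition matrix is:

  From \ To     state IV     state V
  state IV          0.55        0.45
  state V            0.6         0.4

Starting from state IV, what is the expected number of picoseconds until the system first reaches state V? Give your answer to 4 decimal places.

Let t(s) be the expected number of picoseconds to first reach state V from state s, with t(state V) = 0. Conditioning on the first picosecond:
t(state IV) = 1 + 0.55·t(state IV)
Solving: t(state IV) = 2.2222.
Expected picoseconds from state IV to state V: 2.2222.

2.2222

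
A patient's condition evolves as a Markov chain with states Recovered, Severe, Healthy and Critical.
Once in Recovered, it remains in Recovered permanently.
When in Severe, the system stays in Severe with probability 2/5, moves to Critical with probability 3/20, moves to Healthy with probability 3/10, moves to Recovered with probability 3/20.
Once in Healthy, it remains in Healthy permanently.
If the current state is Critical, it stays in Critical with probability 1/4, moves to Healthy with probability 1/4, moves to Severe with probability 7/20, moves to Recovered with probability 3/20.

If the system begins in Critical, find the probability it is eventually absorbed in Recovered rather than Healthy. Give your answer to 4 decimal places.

Let h(s) be the probability of absorption at Recovered starting from transient state s. Then h(Recovered) = 1 and h(Healthy) = 0. By first-step analysis:
h(Severe) = 0.15·1 + 0.4·h(Severe) + 0.3·0 + 0.15·h(Critical)
h(Critical) = 0.15·1 + 0.35·h(Severe) + 0.25·0 + 0.25·h(Critical)
Solving: h(Severe) = 0.3396, h(Critical) = 0.3585.
Starting from Critical, the probability is 0.3585.

0.3585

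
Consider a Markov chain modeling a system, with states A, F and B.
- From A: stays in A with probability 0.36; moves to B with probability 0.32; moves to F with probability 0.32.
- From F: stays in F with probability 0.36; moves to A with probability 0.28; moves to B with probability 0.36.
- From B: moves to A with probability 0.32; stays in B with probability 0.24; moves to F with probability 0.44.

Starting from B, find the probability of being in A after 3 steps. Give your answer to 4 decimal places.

Propagate the distribution vector 3 steps from B.
After 0 steps: (0.0000, 0.0000, 1.0000)
After 1 step: (0.3200, 0.4400, 0.2400)
After 2 steps: (0.3152, 0.3664, 0.3184)
After 3 steps: (0.3180, 0.3729, 0.3092)
P(in A after 3 steps) = 0.3180

0.3180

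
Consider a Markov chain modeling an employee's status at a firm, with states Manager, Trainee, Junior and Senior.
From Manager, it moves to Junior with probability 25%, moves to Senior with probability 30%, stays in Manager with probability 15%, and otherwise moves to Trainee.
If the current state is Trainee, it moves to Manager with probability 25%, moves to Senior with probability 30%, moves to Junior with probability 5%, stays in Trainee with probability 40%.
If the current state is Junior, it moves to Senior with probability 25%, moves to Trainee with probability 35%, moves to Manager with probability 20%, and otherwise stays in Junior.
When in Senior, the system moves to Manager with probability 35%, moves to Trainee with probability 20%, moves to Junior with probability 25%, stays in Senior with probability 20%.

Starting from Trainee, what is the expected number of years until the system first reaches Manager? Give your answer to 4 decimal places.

3.6950

Let t(s) be the expected number of years to first reach Manager from state s, with t(Manager) = 0. Conditioning on the first year:
t(Trainee) = 1 + 0.4·t(Trainee) + 0.05·t(Junior) + 0.3·t(Senior)
t(Junior) = 1 + 0.35·t(Trainee) + 0.2·t(Junior) + 0.25·t(Senior)
t(Senior) = 1 + 0.2·t(Trainee) + 0.25·t(Junior) + 0.2·t(Senior)
Solving: t(Trainee) = 3.6950, t(Junior) = 3.9296, t(Senior) = 3.4018.
Expected years from Trainee to Manager: 3.6950.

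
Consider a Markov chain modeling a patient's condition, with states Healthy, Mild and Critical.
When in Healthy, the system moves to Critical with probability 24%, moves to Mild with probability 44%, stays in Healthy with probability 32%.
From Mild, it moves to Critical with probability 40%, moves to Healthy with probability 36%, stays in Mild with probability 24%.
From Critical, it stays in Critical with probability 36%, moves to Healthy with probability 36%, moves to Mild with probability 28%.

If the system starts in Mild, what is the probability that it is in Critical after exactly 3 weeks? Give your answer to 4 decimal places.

Propagate the distribution vector 3 weeks from Mild.
After 0 weeks: (0.0000, 1.0000, 0.0000)
After 1 week: (0.3600, 0.2400, 0.4000)
After 2 weeks: (0.3456, 0.3280, 0.3264)
After 3 weeks: (0.3462, 0.3222, 0.3316)
P(in Critical after 3 weeks) = 0.3316

0.3316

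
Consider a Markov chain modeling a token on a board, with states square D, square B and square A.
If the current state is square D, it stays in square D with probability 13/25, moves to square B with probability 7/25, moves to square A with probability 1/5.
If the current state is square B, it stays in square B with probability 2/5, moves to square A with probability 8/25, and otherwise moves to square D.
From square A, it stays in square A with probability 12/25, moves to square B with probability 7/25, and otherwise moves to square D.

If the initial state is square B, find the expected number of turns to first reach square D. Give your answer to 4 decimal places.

Let t(s) be the expected number of turns to first reach square D from state s, with t(square D) = 0. Conditioning on the first turn:
t(square B) = 1 + 0.4·t(square B) + 0.32·t(square A)
t(square A) = 1 + 0.28·t(square B) + 0.48·t(square A)
Solving: t(square B) = 3.7770, t(square A) = 3.9568.
Expected turns from square B to square D: 3.7770.

3.7770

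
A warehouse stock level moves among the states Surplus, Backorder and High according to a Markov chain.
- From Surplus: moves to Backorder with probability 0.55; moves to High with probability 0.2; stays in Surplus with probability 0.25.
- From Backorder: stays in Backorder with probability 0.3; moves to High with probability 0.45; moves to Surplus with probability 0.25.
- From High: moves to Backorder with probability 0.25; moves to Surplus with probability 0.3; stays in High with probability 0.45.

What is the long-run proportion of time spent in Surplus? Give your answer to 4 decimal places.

0.2691

Let the stationary distribution be π with π = πP and π_1 + π_2 + π_3 = 1.
π_1 = 0.25·π_1 + 0.25·π_2 + 0.3·π_3
π_2 = 0.55·π_1 + 0.3·π_2 + 0.25·π_3
Solving with the normalization constraint gives π = (0.2691, 0.3481, 0.3827).
So the stationary probability of Surplus is 0.2691.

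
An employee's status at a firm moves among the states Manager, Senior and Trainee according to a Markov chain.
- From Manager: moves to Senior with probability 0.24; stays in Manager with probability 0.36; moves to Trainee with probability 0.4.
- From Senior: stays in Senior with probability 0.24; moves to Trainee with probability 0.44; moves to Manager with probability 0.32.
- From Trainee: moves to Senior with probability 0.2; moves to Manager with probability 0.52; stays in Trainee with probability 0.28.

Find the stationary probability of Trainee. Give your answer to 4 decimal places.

Let the stationary distribution be π with π = πP and π_1 + π_2 + π_3 = 1.
π_1 = 0.36·π_1 + 0.32·π_2 + 0.52·π_3
π_2 = 0.24·π_1 + 0.24·π_2 + 0.2·π_3
Solving with the normalization constraint gives π = (0.4094, 0.2254, 0.3652).
So the stationary probability of Trainee is 0.3652.

0.3652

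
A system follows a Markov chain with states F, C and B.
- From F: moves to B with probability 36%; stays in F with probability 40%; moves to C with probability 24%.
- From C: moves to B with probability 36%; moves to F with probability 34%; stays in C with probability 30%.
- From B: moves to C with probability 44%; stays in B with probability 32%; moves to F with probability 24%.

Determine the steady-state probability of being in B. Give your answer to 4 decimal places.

Let the stationary distribution be π with π = πP and π_1 + π_2 + π_3 = 1.
π_1 = 0.4·π_1 + 0.34·π_2 + 0.24·π_3
π_2 = 0.24·π_1 + 0.3·π_2 + 0.44·π_3
Solving with the normalization constraint gives π = (0.3249, 0.3290, 0.3462).
So the stationary probability of B is 0.3462.

0.3462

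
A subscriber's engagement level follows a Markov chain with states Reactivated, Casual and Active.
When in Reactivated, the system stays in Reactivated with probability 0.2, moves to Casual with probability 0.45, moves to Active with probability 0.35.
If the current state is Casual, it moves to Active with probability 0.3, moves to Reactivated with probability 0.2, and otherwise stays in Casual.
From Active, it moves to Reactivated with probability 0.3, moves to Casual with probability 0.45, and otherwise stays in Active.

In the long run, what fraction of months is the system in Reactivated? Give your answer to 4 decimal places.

Let the stationary distribution be π with π = πP and π_1 + π_2 + π_3 = 1.
π_1 = 0.2·π_1 + 0.2·π_2 + 0.3·π_3
π_2 = 0.45·π_1 + 0.5·π_2 + 0.45·π_3
Solving with the normalization constraint gives π = (0.2297, 0.4737, 0.2967).
So the stationary probability of Reactivated is 0.2297.

0.2297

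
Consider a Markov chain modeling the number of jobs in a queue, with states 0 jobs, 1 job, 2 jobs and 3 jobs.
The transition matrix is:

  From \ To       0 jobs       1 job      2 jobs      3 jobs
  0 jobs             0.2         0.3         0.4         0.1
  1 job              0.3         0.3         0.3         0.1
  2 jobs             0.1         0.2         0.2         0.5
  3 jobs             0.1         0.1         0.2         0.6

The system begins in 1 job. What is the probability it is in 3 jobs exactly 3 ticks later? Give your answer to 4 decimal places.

0.3510

Propagate the distribution vector 3 ticks from 1 job.
After 0 ticks: (0.0000, 1.0000, 0.0000, 0.0000)
After 1 tick: (0.3000, 0.3000, 0.3000, 0.1000)
After 2 ticks: (0.1900, 0.2500, 0.2900, 0.2700)
After 3 ticks: (0.1690, 0.2170, 0.2630, 0.3510)
P(in 3 jobs after 3 ticks) = 0.3510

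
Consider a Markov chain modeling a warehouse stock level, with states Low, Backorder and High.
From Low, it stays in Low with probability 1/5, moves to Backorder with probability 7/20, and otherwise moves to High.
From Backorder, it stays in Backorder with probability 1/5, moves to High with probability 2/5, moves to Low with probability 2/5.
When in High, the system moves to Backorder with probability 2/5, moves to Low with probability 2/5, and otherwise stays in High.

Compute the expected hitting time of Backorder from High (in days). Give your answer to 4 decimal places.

Let t(s) be the expected number of days to first reach Backorder from state s, with t(Backorder) = 0. Conditioning on the first day:
t(Low) = 1 + 0.2·t(Low) + 0.45·t(High)
t(High) = 1 + 0.4·t(Low) + 0.2·t(High)
Solving: t(Low) = 2.7174, t(High) = 2.6087.
Expected days from High to Backorder: 2.6087.

2.6087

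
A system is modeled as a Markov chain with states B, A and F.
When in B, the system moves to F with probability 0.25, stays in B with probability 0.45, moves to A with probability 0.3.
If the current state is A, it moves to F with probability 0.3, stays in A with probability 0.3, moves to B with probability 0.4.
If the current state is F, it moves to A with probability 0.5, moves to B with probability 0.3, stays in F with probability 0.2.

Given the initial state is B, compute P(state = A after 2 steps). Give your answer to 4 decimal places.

0.3500

Sum over the intermediate state after 1 step:
P = P(B→B)·P(B→A) + P(B→A)·P(A→A) + P(B→F)·P(F→A)
  = 0.45×0.3 + 0.3×0.3 + 0.25×0.5
  = 0.1350 + 0.0900 + 0.1250 = 0.3500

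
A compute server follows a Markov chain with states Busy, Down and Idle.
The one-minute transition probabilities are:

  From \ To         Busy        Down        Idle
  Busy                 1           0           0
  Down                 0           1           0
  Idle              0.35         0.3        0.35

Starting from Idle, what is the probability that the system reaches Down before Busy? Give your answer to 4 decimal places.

0.4615

Let h(s) be the probability of absorption at Down starting from transient state s. Then h(Down) = 1 and h(Busy) = 0. By first-step analysis:
h(Idle) = 0.35·0 + 0.3·1 + 0.35·h(Idle)
Solving: h(Idle) = 0.4615.
Starting from Idle, the probability is 0.4615.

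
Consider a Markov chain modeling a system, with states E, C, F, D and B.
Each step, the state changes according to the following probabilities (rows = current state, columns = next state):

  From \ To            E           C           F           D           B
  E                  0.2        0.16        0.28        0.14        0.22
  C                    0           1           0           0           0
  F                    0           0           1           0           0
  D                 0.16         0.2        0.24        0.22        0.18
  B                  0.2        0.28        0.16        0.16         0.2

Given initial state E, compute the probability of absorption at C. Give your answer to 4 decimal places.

0.4350

Let h(s) be the probability of absorption at C starting from transient state s. Then h(C) = 1 and h(F) = 0. By first-step analysis:
h(E) = 0.2·h(E) + 0.16·1 + 0.28·0 + 0.14·h(D) + 0.22·h(B)
h(D) = 0.16·h(E) + 0.2·1 + 0.24·0 + 0.22·h(D) + 0.18·h(B)
h(B) = 0.2·h(E) + 0.28·1 + 0.16·0 + 0.16·h(D) + 0.2·h(B)
Solving: h(E) = 0.4350, h(D) = 0.4734, h(B) = 0.5534.
Starting from E, the probability is 0.4350.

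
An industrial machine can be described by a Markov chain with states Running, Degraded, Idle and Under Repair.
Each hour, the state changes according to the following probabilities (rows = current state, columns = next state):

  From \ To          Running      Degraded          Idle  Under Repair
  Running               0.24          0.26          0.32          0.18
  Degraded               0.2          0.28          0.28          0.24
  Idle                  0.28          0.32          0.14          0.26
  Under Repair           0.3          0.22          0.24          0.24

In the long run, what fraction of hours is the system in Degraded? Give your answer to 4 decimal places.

Let the stationary distribution be π with π = πP and π_1 + π_2 + π_3 + π_4 = 1.
π_1 = 0.24·π_1 + 0.2·π_2 + 0.28·π_3 + 0.3·π_4
π_2 = 0.26·π_1 + 0.28·π_2 + 0.32·π_3 + 0.22·π_4
π_3 = 0.32·π_1 + 0.28·π_2 + 0.14·π_3 + 0.24·π_4
Solving with the normalization constraint gives π = (0.2528, 0.2710, 0.2464, 0.2298).
So the stationary probability of Degraded is 0.2710.

0.2710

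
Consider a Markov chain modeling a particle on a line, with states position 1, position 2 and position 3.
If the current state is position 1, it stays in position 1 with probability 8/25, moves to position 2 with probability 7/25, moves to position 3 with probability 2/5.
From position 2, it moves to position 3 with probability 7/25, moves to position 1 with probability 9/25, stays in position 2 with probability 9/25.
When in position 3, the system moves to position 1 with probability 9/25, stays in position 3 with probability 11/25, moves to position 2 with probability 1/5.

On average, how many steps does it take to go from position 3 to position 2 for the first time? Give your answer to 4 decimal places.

4.3919

Let t(s) be the expected number of steps to first reach position 2 from state s, with t(position 2) = 0. Conditioning on the first step:
t(position 1) = 1 + 0.32·t(position 1) + 0.4·t(position 3)
t(position 3) = 1 + 0.36·t(position 1) + 0.44·t(position 3)
Solving: t(position 1) = 4.0541, t(position 3) = 4.3919.
Expected steps from position 3 to position 2: 4.3919.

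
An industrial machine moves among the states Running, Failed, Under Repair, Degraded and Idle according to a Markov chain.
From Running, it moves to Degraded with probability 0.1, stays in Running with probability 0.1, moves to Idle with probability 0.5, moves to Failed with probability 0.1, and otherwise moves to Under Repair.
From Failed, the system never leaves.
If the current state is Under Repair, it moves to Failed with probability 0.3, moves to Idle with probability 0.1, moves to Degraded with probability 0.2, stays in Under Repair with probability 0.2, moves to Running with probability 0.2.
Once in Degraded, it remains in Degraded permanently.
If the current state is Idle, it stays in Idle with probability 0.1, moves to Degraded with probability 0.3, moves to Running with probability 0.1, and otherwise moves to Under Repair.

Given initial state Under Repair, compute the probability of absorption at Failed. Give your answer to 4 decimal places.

Let h(s) be the probability of absorption at Failed starting from transient state s. Then h(Failed) = 1 and h(Degraded) = 0. By first-step analysis:
h(Running) = 0.1·h(Running) + 0.1·1 + 0.2·h(Under Repair) + 0.1·0 + 0.5·h(Idle)
h(Under Repair) = 0.2·h(Running) + 0.3·1 + 0.2·h(Under Repair) + 0.2·0 + 0.1·h(Idle)
h(Idle) = 0.1·h(Running) + 0.5·h(Under Repair) + 0.3·0 + 0.1·h(Idle)
Solving: h(Running) = 0.4126, h(Under Repair) = 0.5200, h(Idle) = 0.3347.
Starting from Under Repair, the probability is 0.5200.

0.5200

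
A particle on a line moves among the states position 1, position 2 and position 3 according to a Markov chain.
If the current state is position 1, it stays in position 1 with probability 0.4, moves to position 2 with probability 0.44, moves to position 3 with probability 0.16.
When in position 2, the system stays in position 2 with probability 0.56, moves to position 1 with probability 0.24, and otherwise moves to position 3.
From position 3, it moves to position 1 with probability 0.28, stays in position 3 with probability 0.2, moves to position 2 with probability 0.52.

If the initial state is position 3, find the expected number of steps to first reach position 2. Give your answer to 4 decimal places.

Let t(s) be the expected number of steps to first reach position 2 from state s, with t(position 2) = 0. Conditioning on the first step:
t(position 1) = 1 + 0.4·t(position 1) + 0.16·t(position 3)
t(position 3) = 1 + 0.28·t(position 1) + 0.2·t(position 3)
Solving: t(position 1) = 2.2059, t(position 3) = 2.0221.
Expected steps from position 3 to position 2: 2.0221.

2.0221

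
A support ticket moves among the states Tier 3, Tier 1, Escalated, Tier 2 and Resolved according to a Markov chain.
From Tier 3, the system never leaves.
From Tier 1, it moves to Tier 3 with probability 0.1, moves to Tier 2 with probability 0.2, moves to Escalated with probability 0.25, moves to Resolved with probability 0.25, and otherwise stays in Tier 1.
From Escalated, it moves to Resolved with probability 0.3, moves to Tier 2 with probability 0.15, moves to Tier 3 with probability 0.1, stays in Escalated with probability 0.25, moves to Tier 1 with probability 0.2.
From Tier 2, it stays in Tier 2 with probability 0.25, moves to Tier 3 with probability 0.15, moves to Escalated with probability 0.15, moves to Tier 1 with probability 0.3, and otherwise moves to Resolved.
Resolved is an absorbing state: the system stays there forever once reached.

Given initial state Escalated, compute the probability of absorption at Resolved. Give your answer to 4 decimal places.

0.7065

Let h(s) be the probability of absorption at Resolved starting from transient state s. Then h(Resolved) = 1 and h(Tier 3) = 0. By first-step analysis:
h(Tier 1) = 0.1·0 + 0.2·h(Tier 1) + 0.25·h(Escalated) + 0.2·h(Tier 2) + 0.25·1
h(Escalated) = 0.1·0 + 0.2·h(Tier 1) + 0.25·h(Escalated) + 0.15·h(Tier 2) + 0.3·1
h(Tier 2) = 0.15·0 + 0.3·h(Tier 1) + 0.15·h(Escalated) + 0.25·h(Tier 2) + 0.15·1
Solving: h(Tier 1) = 0.6874, h(Escalated) = 0.7065, h(Tier 2) = 0.6163.
Starting from Escalated, the probability is 0.7065.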